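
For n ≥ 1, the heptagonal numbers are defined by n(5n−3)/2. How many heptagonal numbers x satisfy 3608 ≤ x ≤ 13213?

The n-th heptagonal number is n(5n−3)/2.
Smallest index with value ≥ 3608: n = 39 (giving 3744).
Largest index with value ≤ 13213: n = 73 (giving 13213).
Indices 39 through 73: 35 terms.

35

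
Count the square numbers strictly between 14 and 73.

The n-th square number is n².
Smallest index with value > 14: n = 4 (giving 16).
Largest index with value < 73: n = 8 (giving 64).
Indices 4 through 8: 5 terms.

5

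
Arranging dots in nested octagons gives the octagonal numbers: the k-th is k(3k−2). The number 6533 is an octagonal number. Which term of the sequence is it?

47

Set n(3n−2) = 6533, giving 3n² − 2n − 6533 = 0.
The discriminant is 4 + 12·6533 = 78400, and √78400 = 280.
So n = (2 + 280) / 6 = 282/6 = 47.
Check: 47·(3·47 − 2) = 6533. ✓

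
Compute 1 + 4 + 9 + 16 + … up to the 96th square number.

Σ_{i=1}^{96} i² = 96·97·193/6 = 299536.

299536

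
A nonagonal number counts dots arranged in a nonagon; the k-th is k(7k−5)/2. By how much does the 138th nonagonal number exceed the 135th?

138·(7·138 − 5)/2 = 66309 and 135·(7·135 − 5)/2 = 63450.
Difference: 66309 − 63450 = 2859.

2859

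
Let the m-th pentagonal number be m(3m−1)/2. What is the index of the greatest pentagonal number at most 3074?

Solve n(3n−1)/2 ≤ 3074 for integer n.
n = 45 gives 3015 ≤ 3074, while n = 46 gives 3151 > 3074; so the answer is index 45.

45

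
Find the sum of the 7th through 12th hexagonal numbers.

Σ i(2i−1) = 2Σi² − Σi over i = 7..12.
Σi = 78 − 21 = 57 and Σi² = 650 − 91 = 559.
2·559 − 1·57 = 1061.

1061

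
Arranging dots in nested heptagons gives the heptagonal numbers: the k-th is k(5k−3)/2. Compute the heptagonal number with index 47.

5452

The 47th heptagonal number is n(5n−3)/2 with n = 47.
47·(5·47 − 3)/2 = 47·232/2 = 47·116 = 5452.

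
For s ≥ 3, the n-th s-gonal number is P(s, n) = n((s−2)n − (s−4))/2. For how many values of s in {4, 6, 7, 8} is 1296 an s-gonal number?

1

s = 4: P(4, 36) = 1296. ✓
s = 6: P(6, 25) = 1225 and P(6, 26) = 1326; 1296 is not s-gonal.
s = 7: P(7, 23) = 1288 and P(7, 24) = 1404; 1296 is not s-gonal.
s = 8: P(8, 21) = 1281 and P(8, 22) = 1408; 1296 is not s-gonal.
Hits: s ∈ {4} → 1.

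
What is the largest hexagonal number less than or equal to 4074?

4005

Solve n(2n−1) ≤ 4074 for integer n.
n = 45 gives 4005 ≤ 4074, while n = 46 gives 4186 > 4074; so the answer is 4005.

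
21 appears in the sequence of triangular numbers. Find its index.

6

Set n(n+1)/2 = 21, giving n² + n − 42 = 0.
The discriminant is 1 + 8·21 = 169, and √169 = 13.
So n = (-1 + 13) / 2 = 12/2 = 6.
Check: 6·7/2 = 21. ✓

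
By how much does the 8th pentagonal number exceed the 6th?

8·(3·8 − 1)/2 = 92 and 6·(3·6 − 1)/2 = 51.
Difference: 92 − 51 = 41.

41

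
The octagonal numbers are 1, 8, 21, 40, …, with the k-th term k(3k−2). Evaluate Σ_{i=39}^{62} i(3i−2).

184644

Σ i(3i−2) = 3Σi² − 2Σi over i = 39..62.
Σi = 1953 − 741 = 1212 and Σi² = 81375 − 19019 = 62356.
3·62356 − 2·1212 = 184644.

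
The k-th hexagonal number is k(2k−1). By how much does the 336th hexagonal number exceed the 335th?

Consecutive hexagonal numbers differ by 4n − 3: here 4·336 − 3 = 1341.

1341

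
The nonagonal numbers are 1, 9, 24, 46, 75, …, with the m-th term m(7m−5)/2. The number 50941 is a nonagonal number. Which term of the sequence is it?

121

Set n(7n−5)/2 = 50941, giving 7n² − 5n − 101882 = 0.
The discriminant is 25 + 56·50941 = 2852721, and √2852721 = 1689.
So n = (5 + 1689) / 14 = 1694/14 = 121.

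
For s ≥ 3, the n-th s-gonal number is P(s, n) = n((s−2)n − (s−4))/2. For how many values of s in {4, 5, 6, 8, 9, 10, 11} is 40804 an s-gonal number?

1

s = 4: P(4, 202) = 40804. ✓
s = 5: P(5, 165) = 40755 and P(5, 166) = 41251; 40804 is not s-gonal.
s = 6: P(6, 143) = 40755 and P(6, 144) = 41328; 40804 is not s-gonal.
s = 8: P(8, 116) = 40136 and P(8, 117) = 40833; 40804 is not s-gonal.
s = 9: P(9, 108) = 40554 and P(9, 109) = 41311; 40804 is not s-gonal.
s = 10: P(10, 101) = 40501 and P(10, 102) = 41310; 40804 is not s-gonal.
s = 11: P(11, 95) = 40280 and P(11, 96) = 41136; 40804 is not s-gonal.
Hits: s ∈ {4} → 1.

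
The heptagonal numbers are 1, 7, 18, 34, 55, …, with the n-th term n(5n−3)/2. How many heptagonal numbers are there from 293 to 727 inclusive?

The n-th heptagonal number is n(5n−3)/2.
Smallest index with value ≥ 293: n = 12 (giving 342).
Largest index with value ≤ 727: n = 17 (giving 697).
Indices 12 through 17: 6 terms.

6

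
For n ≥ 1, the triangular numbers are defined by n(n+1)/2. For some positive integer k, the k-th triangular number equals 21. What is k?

Set n(n+1)/2 = 21, giving n² + n − 42 = 0.
The discriminant is 1 + 8·21 = 169, and √169 = 13.
So n = (-1 + 13) / 2 = 12/2 = 6.
Check: 6·7/2 = 21. ✓

6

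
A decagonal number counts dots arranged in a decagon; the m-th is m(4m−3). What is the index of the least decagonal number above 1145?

18

Solve n(4n−3) > 1145 for integer n.
The largest n with value ≤ 1145 is 17 (since 1105 ≤ 1145 < 1242), so the first above is n = 18, value 1242.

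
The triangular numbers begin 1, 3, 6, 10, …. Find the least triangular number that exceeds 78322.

78606

Solve n(n+1)/2 > 78322 for integer n.
The largest n with value ≤ 78322 is 395 (since 78210 ≤ 78322 < 78606), so the first above is n = 396, value 78606.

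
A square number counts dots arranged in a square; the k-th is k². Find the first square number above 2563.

Solve n² > 2563 for integer n.
The largest n with value ≤ 2563 is 50 (since 2500 ≤ 2563 < 2601), so the first above is n = 51, value 2601.

2601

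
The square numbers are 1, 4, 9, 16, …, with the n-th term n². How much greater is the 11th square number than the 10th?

n² − (n−1)² = 2n − 1, so 11² − 10² = 2·11 − 1 = 21.

21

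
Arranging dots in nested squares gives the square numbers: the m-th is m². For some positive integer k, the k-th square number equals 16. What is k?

4

We need n² = 16, so n = √16 = 4.
Check: 4² = 16. ✓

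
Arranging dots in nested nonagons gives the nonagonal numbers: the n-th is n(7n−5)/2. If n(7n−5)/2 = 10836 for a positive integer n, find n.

56

Set n(7n−5)/2 = 10836, giving 7n² − 5n − 21672 = 0.
The discriminant is 25 + 56·10836 = 606841, and √606841 = 779.
So n = (5 + 779) / 14 = 784/14 = 56.
Check: 56·(7·56 − 5)/2 = 10836. ✓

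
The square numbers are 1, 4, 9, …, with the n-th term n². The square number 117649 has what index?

We need n² = 117649, so n = √117649 = 343.

343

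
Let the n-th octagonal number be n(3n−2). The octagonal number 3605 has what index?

35

Set n(3n−2) = 3605, giving 3n² − 2n − 3605 = 0.
So n = (2 + 208) / 6 = 210/6 = 35.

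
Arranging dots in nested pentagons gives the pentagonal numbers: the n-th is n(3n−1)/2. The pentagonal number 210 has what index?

12

Set n(3n−1)/2 = 210, giving 3n² − n − 420 = 0.
The discriminant is 1 + 24·210 = 5041, and √5041 = 71.
So n = (1 + 71) / 6 = 72/6 = 12.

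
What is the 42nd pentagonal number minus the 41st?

Consecutive pentagonal numbers differ by 3n − 2: here 3·42 − 2 = 124.

124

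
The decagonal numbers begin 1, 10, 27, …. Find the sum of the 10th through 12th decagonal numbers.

1361

Σ i(4i−3) = 4Σi² − 3Σi over i = 10..12.
Σi = 78 − 45 = 33 and Σi² = 650 − 285 = 365.
4·365 − 3·33 = 1361.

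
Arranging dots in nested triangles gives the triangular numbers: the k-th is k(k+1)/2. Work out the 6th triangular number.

The 6th triangular number is n(n+1)/2 with n = 6.
6·7/2 = 42/2 = 21.

21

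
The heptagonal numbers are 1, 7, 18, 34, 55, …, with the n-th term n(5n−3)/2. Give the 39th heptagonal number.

39·(5·39 − 3)/2 = 39·192/2 = 39·96 = 3744.

3744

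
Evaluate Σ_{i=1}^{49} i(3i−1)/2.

Σ i(3i−1)/2 = (3Σi² − Σi) / 2 over i = 1..49.
Σi = 1225 and Σi² = 40425.
(3·40425 − 1·1225) / 2 = 120050/2 = 60025.

60025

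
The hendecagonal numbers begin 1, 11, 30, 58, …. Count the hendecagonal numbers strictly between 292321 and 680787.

The n-th hendecagonal number is n(9n−7)/2.
Smallest index with value > 292321: n = 256 (giving 294016).
Largest index with value < 680787: n = 389 (giving 679583).
Indices 256 through 389: 134 terms.

134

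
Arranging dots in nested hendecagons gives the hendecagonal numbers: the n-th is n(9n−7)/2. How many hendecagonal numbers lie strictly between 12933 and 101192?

96

The n-th hendecagonal number is n(9n−7)/2.
Smallest index with value > 12933: n = 55 (giving 13420).
Largest index with value < 101192: n = 150 (giving 100725).
Indices 55 through 150: 96 terms.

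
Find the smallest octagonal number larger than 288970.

Solve n(3n−2) > 288970 for integer n.
The largest n with value ≤ 288970 is 310 (since 287680 ≤ 288970 < 289541), so the first above is n = 311, value 289541.

289541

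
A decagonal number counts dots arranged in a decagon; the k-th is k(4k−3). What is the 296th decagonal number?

349576

The 296th decagonal number is n(4n−3) with n = 296.
296·(4·296 − 3) = 296·1181 = 349576.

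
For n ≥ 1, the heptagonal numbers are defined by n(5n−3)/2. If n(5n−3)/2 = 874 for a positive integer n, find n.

19

Set n(5n−3)/2 = 874, giving 5n² − 3n − 1748 = 0.
The discriminant is 9 + 40·874 = 34969, and √34969 = 187.
So n = (3 + 187) / 10 = 190/10 = 19.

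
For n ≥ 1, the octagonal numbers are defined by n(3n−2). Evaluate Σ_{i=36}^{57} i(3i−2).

Σ i(3i−2) = 3Σi² − 2Σi over i = 36..57.
Σi = 1653 − 630 = 1023 and Σi² = 63365 − 14910 = 48455.
3·48455 − 2·1023 = 143319.

143319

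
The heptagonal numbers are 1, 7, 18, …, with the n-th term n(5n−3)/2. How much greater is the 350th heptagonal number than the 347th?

350·(5·350 − 3)/2 = 305725 and 347·(5·347 − 3)/2 = 300502.
Difference: 305725 − 300502 = 5223.

5223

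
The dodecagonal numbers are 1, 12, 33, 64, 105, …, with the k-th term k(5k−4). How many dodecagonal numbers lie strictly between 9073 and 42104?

49

The n-th dodecagonal number is n(5n−4).
Smallest index with value > 9073: n = 44 (giving 9504).
Largest index with value < 42104: n = 92 (giving 41952).
Indices 44 through 92: 49 terms.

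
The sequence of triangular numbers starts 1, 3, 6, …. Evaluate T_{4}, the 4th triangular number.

10

The 4th triangular number is n(n+1)/2 with n = 4.
4·5/2 = 20/2 = 10.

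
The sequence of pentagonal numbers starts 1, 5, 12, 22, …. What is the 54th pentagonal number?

The 54th pentagonal number is n(3n−1)/2 with n = 54.
54·(3·54 − 1)/2 = 54·161/2 = 4347.

4347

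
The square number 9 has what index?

We need n² = 9, so n = √9 = 3.

3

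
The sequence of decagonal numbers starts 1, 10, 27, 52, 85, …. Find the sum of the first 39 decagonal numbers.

Σ i(4i−3) = 4Σi² − 3Σi over i = 1..39.
Σi = 780 and Σi² = 20540.
4·20540 − 3·780 = 79820.

79820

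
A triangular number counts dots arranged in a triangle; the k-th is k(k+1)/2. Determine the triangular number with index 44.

The 44th triangular number is n(n+1)/2 with n = 44.
44·45/2 = 1980/2 = 990.

990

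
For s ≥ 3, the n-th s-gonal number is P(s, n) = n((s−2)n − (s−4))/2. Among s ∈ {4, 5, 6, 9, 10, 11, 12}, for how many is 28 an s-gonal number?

1

s = 4: P(4, 5) = 25 and P(4, 6) = 36; 28 is not s-gonal.
s = 5: P(5, 4) = 22 and P(5, 5) = 35; 28 is not s-gonal.
s = 6: P(6, 4) = 28. ✓
s = 9: P(9, 3) = 24 and P(9, 4) = 46; 28 is not s-gonal.
s = 10: P(10, 3) = 27 and P(10, 4) = 52; 28 is not s-gonal.
s = 11: P(11, 2) = 11 and P(11, 3) = 30; 28 is not s-gonal.
s = 12: P(12, 2) = 12 and P(12, 3) = 33; 28 is not s-gonal.
Hits: s ∈ {6} → 1.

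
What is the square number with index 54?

2916

The 54th square number is n² with n = 54.
54² = 2916.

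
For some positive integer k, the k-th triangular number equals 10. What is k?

Set n(n+1)/2 = 10, giving n² + n − 20 = 0.
The discriminant is 1 + 8·10 = 81, and √81 = 9.
So n = (-1 + 9) / 2 = 8/2 = 4.

4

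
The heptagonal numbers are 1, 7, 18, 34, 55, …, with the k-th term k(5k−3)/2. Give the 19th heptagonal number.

The 19th heptagonal number is n(5n−3)/2 with n = 19.
19·(5·19 − 3)/2 = 19·92/2 = 19·46 = 874.

874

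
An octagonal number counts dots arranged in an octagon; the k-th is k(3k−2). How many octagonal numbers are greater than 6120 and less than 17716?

32

The n-th octagonal number is n(3n−2).
Smallest index with value > 6120: n = 46 (giving 6256).
Largest index with value < 17716: n = 77 (giving 17633).
Indices 46 through 77: 32 terms.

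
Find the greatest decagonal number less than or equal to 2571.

Solve n(4n−3) ≤ 2571 for integer n.
n = 25 gives 2425 ≤ 2571, while n = 26 gives 2626 > 2571; so the answer is 2425.

2425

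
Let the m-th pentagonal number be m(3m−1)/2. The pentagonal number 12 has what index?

Set n(3n−1)/2 = 12, giving 3n² − n − 24 = 0.
The discriminant is 1 + 24·12 = 289, and √289 = 17.
So n = (1 + 17) / 6 = 18/6 = 3.

3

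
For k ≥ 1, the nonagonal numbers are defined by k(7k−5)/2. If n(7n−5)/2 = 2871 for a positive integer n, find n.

Set n(7n−5)/2 = 2871, giving 7n² − 5n − 5742 = 0.
So n = (5 + 401) / 14 = 406/14 = 29.

29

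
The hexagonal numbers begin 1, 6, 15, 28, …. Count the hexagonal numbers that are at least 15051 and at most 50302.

The n-th hexagonal number is n(2n−1).
Smallest index with value ≥ 15051: n = 87 (giving 15051).
Largest index with value ≤ 50302: n = 158 (giving 49770).
Indices 87 through 158: 72 terms.

72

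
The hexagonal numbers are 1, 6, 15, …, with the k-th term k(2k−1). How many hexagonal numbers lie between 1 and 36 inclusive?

The n-th hexagonal number is n(2n−1).
Smallest index with value ≥ 1: n = 1 (giving 1).
Largest index with value ≤ 36: n = 4 (giving 28).
Indices 1 through 4: 4 terms.

4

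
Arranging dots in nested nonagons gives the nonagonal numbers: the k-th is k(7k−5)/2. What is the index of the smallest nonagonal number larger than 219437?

251

Solve n(7n−5)/2 > 219437 for integer n.
The largest n with value ≤ 219437 is 250 (since 218125 ≤ 219437 < 219876), so the first above is n = 251, value 219876.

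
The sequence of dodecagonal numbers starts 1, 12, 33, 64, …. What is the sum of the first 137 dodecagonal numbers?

4294813

Σ i(5i−4) = 5Σi² − 4Σi over i = 1..137.
Σi = 9453 and Σi² = 866525.
5·866525 − 4·9453 = 4294813.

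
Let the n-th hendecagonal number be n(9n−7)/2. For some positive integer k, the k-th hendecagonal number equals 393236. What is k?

Set n(9n−7)/2 = 393236, giving 9n² − 7n − 786472 = 0.
So n = (7 + 5321) / 18 = 5328/18 = 296.

296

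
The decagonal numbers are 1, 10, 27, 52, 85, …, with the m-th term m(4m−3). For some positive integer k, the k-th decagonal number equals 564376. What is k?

Set n(4n−3) = 564376, giving 4n² − 3n − 564376 = 0.
So n = (3 + 3005) / 8 = 3008/8 = 376.

376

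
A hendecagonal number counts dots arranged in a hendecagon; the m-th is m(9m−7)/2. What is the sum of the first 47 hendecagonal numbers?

Σ i(9i−7)/2 = (9Σi² − 7Σi) / 2 over i = 1..47.
Σi = 1128 and Σi² = 35720.
(9·35720 − 7·1128) / 2 = 313584/2 = 156792.

156792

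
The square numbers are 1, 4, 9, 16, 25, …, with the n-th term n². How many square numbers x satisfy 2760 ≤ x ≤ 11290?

54

The n-th square number is n².
Smallest index with value ≥ 2760: n = 53 (giving 2809).
Largest index with value ≤ 11290: n = 106 (giving 11236).
Indices 53 through 106: 54 terms.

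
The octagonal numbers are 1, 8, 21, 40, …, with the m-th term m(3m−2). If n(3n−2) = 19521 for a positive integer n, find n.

81

Set n(3n−2) = 19521, giving 3n² − 2n − 19521 = 0.
The discriminant is 4 + 12·19521 = 234256, and √234256 = 484.
So n = (2 + 484) / 6 = 486/6 = 81.
Check: 81·(3·81 − 2) = 19521. ✓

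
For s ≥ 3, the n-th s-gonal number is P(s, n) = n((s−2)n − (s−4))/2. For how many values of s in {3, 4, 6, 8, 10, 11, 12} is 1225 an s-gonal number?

3

s = 3: P(3, 49) = 1225. ✓
s = 4: P(4, 35) = 1225. ✓
s = 6: P(6, 25) = 1225. ✓
s = 8: P(8, 20) = 1160 and P(8, 21) = 1281; 1225 is not s-gonal.
s = 10: P(10, 17) = 1105 and P(10, 18) = 1242; 1225 is not s-gonal.
s = 11: P(11, 16) = 1096 and P(11, 17) = 1241; 1225 is not s-gonal.
s = 12: P(12, 16) = 1216 and P(12, 17) = 1377; 1225 is not s-gonal.
Hits: s ∈ {3, 4, 6} → 3.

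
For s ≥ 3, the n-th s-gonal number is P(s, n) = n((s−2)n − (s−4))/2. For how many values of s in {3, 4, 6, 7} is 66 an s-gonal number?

s = 3: P(3, 11) = 66. ✓
s = 4: P(4, 8) = 64 and P(4, 9) = 81; 66 is not s-gonal.
s = 6: P(6, 6) = 66. ✓
s = 7: P(7, 5) = 55 and P(7, 6) = 81; 66 is not s-gonal.
Hits: s ∈ {3, 6} → 2.

2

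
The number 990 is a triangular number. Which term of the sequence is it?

Set n(n+1)/2 = 990, giving n² + n − 1980 = 0.
So n = (-1 + 89) / 2 = 88/2 = 44.
Check: 44·45/2 = 990. ✓

44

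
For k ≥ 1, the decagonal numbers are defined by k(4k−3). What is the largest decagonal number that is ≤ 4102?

4000

Solve n(4n−3) ≤ 4102 for integer n.
n = 32 gives 4000 ≤ 4102, while n = 33 gives 4257 > 4102; so the answer is 4000.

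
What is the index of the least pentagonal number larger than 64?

Solve n(3n−1)/2 > 64 for integer n.
The largest n with value ≤ 64 is 6 (since 51 ≤ 64 < 70), so the first above is n = 7, value 70.

7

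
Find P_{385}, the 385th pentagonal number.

The 385th pentagonal number is n(3n−1)/2 with n = 385.
385·(3·385 − 1)/2 = 385·1154/2 = 385·577 = 222145.

222145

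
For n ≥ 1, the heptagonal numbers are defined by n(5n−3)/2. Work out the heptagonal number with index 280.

195580

The 280th heptagonal number is n(5n−3)/2 with n = 280.
280·(5·280 − 3)/2 = 280·1397/2 = 195580.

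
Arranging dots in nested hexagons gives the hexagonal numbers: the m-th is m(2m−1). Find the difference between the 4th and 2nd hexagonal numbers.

4·(2·4 − 1) = 28 and 2·(2·2 − 1) = 6.
Difference: 28 − 6 = 22.

22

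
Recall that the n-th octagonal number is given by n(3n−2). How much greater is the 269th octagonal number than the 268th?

1609

Consecutive octagonal numbers differ by 6n − 5: here 6·269 − 5 = 1609.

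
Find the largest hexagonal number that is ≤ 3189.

Solve n(2n−1) ≤ 3189 for integer n.
n = 40 gives 3160 ≤ 3189, while n = 41 gives 3321 > 3189; so the answer is 3160.

3160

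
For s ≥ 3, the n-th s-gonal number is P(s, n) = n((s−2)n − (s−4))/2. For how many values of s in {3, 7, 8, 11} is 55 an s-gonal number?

2

s = 3: P(3, 10) = 55. ✓
s = 7: P(7, 5) = 55. ✓
s = 8: P(8, 4) = 40 and P(8, 5) = 65; 55 is not s-gonal.
s = 11: P(11, 3) = 30 and P(11, 4) = 58; 55 is not s-gonal.
Hits: s ∈ {3, 7} → 2.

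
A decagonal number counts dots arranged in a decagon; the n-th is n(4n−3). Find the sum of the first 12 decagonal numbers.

2366

Σ i(4i−3) = 4Σi² − 3Σi over i = 1..12.
Σi = 78 and Σi² = 650.
4·650 − 3·78 = 2366.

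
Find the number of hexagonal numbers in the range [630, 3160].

The n-th hexagonal number is n(2n−1).
Smallest index with value ≥ 630: n = 18 (giving 630).
Largest index with value ≤ 3160: n = 40 (giving 3160).
Indices 18 through 40: 23 terms.

23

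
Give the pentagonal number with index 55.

4510

The 55th pentagonal number is n(3n−1)/2 with n = 55.
55·(3·55 − 1)/2 = 55·164/2 = 55·82 = 4510.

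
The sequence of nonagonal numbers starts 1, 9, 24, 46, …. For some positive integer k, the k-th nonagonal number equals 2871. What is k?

Set n(7n−5)/2 = 2871, giving 7n² − 5n − 5742 = 0.
The discriminant is 25 + 56·2871 = 160801, and √160801 = 401.
So n = (5 + 401) / 14 = 406/14 = 29.

29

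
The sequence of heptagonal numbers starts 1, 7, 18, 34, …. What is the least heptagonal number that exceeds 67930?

68641

Solve n(5n−3)/2 > 67930 for integer n.
The largest n with value ≤ 67930 is 165 (since 67815 ≤ 67930 < 68641), so the first above is n = 166, value 68641.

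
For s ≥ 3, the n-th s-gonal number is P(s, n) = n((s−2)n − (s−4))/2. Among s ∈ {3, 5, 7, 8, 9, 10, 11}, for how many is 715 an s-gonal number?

2

s = 3: P(3, 37) = 703 and P(3, 38) = 741; 715 is not s-gonal.
s = 5: P(5, 22) = 715. ✓
s = 7: P(7, 17) = 697 and P(7, 18) = 783; 715 is not s-gonal.
s = 8: P(8, 15) = 645 and P(8, 16) = 736; 715 is not s-gonal.
s = 9: P(9, 14) = 651 and P(9, 15) = 750; 715 is not s-gonal.
s = 10: P(10, 13) = 637 and P(10, 14) = 742; 715 is not s-gonal.
s = 11: P(11, 13) = 715. ✓
Hits: s ∈ {5, 11} → 2.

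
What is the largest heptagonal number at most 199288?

Solve n(5n−3)/2 ≤ 199288 for integer n.
n = 282 gives 198387 ≤ 199288, while n = 283 gives 199798 > 199288; so the answer is 198387.

198387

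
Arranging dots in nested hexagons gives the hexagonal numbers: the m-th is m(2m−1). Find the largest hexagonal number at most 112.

91

Solve n(2n−1) ≤ 112 for integer n.
n = 7 gives 91 ≤ 112, while n = 8 gives 120 > 112; so the answer is 91.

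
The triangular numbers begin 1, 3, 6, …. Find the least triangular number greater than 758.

Solve n(n+1)/2 > 758 for integer n.
The largest n with value ≤ 758 is 38 (since 741 ≤ 758 < 780), so the first above is n = 39, value 780.

780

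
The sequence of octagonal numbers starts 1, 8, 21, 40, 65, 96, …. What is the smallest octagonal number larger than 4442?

Solve n(3n−2) > 4442 for integer n.
The largest n with value ≤ 4442 is 38 (since 4256 ≤ 4442 < 4485), so the first above is n = 39, value 4485.

4485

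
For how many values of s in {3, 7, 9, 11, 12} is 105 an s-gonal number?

s = 3: P(3, 14) = 105. ✓
s = 7: P(7, 6) = 81 and P(7, 7) = 112; 105 is not s-gonal.
s = 9: P(9, 5) = 75 and P(9, 6) = 111; 105 is not s-gonal.
s = 11: P(11, 5) = 95 and P(11, 6) = 141; 105 is not s-gonal.
s = 12: P(12, 5) = 105. ✓
Hits: s ∈ {3, 12} → 2.

2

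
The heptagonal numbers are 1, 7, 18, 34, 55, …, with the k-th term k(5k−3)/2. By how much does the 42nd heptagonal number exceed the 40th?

407

42·(5·42 − 3)/2 = 4347 and 40·(5·40 − 3)/2 = 3940.
Difference: 4347 − 3940 = 407.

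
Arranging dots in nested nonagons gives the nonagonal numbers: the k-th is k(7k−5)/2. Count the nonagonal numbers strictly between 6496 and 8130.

The n-th nonagonal number is n(7n−5)/2.
Smallest index with value > 6496: n = 44 (giving 6666).
Largest index with value < 8130: n = 48 (giving 7944).
Indices 44 through 48: 5 terms.

5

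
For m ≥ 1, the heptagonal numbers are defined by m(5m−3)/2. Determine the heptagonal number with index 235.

235·(5·235 − 3)/2 = 235·1172/2 = 235·586 = 137710.

137710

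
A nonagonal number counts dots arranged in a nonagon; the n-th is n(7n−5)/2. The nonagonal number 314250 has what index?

Set n(7n−5)/2 = 314250, giving 7n² − 5n − 628500 = 0.
The discriminant is 25 + 56·314250 = 17598025, and √17598025 = 4195.
So n = (5 + 4195) / 14 = 4200/14 = 300.
Check: 300·(7·300 − 5)/2 = 314250. ✓

300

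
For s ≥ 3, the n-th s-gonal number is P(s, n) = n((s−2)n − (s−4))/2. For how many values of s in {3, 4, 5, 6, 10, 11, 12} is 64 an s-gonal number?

2

s = 3: P(3, 10) = 55 and P(3, 11) = 66; 64 is not s-gonal.
s = 4: P(4, 8) = 64. ✓
s = 5: P(5, 6) = 51 and P(5, 7) = 70; 64 is not s-gonal.
s = 6: P(6, 5) = 45 and P(6, 6) = 66; 64 is not s-gonal.
s = 10: P(10, 4) = 52 and P(10, 5) = 85; 64 is not s-gonal.
s = 11: P(11, 4) = 58 and P(11, 5) = 95; 64 is not s-gonal.
s = 12: P(12, 4) = 64. ✓
Hits: s ∈ {4, 12} → 2.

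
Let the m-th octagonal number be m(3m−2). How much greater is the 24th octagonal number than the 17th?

24·(3·24 − 2) = 1680 and 17·(3·17 − 2) = 833.
Difference: 1680 − 833 = 847.

847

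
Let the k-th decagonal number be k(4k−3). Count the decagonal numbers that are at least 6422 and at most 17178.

25

The n-th decagonal number is n(4n−3).
Smallest index with value ≥ 6422: n = 41 (giving 6601).
Largest index with value ≤ 17178: n = 65 (giving 16705).
Indices 41 through 65: 25 terms.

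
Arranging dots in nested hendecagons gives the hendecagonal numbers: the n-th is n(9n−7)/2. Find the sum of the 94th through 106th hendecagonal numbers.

Σ i(9i−7)/2 = (9Σi² − 7Σi) / 2 over i = 94..106.
Σi = 5671 − 4371 = 1300 and Σi² = 402641 − 272459 = 130182.
(9·130182 − 7·1300) / 2 = 1162538/2 = 581269.

581269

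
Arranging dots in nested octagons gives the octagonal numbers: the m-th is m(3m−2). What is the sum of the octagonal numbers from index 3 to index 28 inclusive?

Σ i(3i−2) = 3Σi² − 2Σi over i = 3..28.
Σi = 406 − 3 = 403 and Σi² = 7714 − 5 = 7709.
3·7709 − 2·403 = 22321.

22321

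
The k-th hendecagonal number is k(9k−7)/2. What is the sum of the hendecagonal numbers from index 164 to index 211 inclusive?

Σ i(9i−7)/2 = (9Σi² − 7Σi) / 2 over i = 164..211.
Σi = 22366 − 13366 = 9000 and Σi² = 3153606 − 1456894 = 1696712.
(9·1696712 − 7·9000) / 2 = 15207408/2 = 7603704.

7603704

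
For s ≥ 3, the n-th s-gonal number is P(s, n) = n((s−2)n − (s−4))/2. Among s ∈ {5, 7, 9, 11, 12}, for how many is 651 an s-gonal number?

s = 5: P(5, 21) = 651. ✓
s = 7: P(7, 16) = 616 and P(7, 17) = 697; 651 is not s-gonal.
s = 9: P(9, 14) = 651. ✓
s = 11: P(11, 12) = 606 and P(11, 13) = 715; 651 is not s-gonal.
s = 12: P(12, 11) = 561 and P(12, 12) = 672; 651 is not s-gonal.
Hits: s ∈ {5, 9} → 2.

2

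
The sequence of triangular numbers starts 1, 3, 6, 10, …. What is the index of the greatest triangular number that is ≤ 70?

11

Solve n(n+1)/2 ≤ 70 for integer n.
n = 11 gives 66 ≤ 70, while n = 12 gives 78 > 70; so the answer is index 11.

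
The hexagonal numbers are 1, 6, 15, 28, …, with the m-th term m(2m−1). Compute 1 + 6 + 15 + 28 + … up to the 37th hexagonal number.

34447

Σ i(2i−1) = 2Σi² − Σi over i = 1..37.
Σi = 703 and Σi² = 17575.
2·17575 − 1·703 = 34447.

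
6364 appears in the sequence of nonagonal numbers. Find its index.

Set n(7n−5)/2 = 6364, giving 7n² − 5n − 12728 = 0.
The discriminant is 25 + 56·6364 = 356409, and √356409 = 597.
So n = (5 + 597) / 14 = 602/14 = 43.

43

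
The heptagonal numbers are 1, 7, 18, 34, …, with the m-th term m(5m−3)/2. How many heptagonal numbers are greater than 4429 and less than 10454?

The n-th heptagonal number is n(5n−3)/2.
Smallest index with value > 4429: n = 43 (giving 4558).
Largest index with value < 10454: n = 64 (giving 10144).
Indices 43 through 64: 22 terms.

22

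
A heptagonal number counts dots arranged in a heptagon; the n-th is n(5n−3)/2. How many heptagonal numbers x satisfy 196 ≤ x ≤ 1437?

15

The n-th heptagonal number is n(5n−3)/2.
Smallest index with value ≥ 196: n = 10 (giving 235).
Largest index with value ≤ 1437: n = 24 (giving 1404).
Indices 10 through 24: 15 terms.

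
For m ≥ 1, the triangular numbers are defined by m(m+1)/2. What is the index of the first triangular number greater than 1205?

49

Solve n(n+1)/2 > 1205 for integer n.
The largest n with value ≤ 1205 is 48 (since 1176 ≤ 1205 < 1225), so the first above is n = 49, value 1225.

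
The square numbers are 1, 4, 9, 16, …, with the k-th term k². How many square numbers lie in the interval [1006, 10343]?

70

The n-th square number is n².
Smallest index with value ≥ 1006: n = 32 (giving 1024).
Largest index with value ≤ 10343: n = 101 (giving 10201).
Indices 32 through 101: 70 terms.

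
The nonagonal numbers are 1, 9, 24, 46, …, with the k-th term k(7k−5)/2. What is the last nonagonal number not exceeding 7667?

Solve n(7n−5)/2 ≤ 7667 for integer n.
n = 47 gives 7614 ≤ 7667, while n = 48 gives 7944 > 7667; so the answer is 7614.

7614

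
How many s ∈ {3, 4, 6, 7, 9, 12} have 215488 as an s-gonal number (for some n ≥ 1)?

s = 3: P(3, 655) = 214840 and P(3, 656) = 215496; 215488 is not s-gonal.
s = 4: P(4, 464) = 215296 and P(4, 465) = 216225; 215488 is not s-gonal.
s = 6: P(6, 328) = 214840 and P(6, 329) = 216153; 215488 is not s-gonal.
s = 7: P(7, 293) = 214183 and P(7, 294) = 215649; 215488 is not s-gonal.
s = 9: P(9, 248) = 214644 and P(9, 249) = 216381; 215488 is not s-gonal.
s = 12: P(12, 208) = 215488. ✓
Hits: s ∈ {12} → 1.

1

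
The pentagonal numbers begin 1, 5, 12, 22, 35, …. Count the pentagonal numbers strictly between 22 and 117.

The n-th pentagonal number is n(3n−1)/2.
Smallest index with value > 22: n = 5 (giving 35).
Largest index with value < 117: n = 8 (giving 92).
Indices 5 through 8: 4 terms.

4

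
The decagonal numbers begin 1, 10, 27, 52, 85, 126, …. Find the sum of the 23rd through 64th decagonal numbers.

337099

Σ i(4i−3) = 4Σi² − 3Σi over i = 23..64.
Σi = 2080 − 253 = 1827 and Σi² = 89440 − 3795 = 85645.
4·85645 − 3·1827 = 337099.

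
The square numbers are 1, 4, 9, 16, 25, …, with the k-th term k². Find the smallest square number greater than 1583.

1600

Solve n² > 1583 for integer n.
The largest n with value ≤ 1583 is 39 (since 1521 ≤ 1583 < 1600), so the first above is n = 40, value 1600.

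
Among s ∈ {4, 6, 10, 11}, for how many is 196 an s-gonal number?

2

s = 4: P(4, 14) = 196. ✓
s = 6: P(6, 10) = 190 and P(6, 11) = 231; 196 is not s-gonal.
s = 10: P(10, 7) = 175 and P(10, 8) = 232; 196 is not s-gonal.
s = 11: P(11, 7) = 196. ✓
Hits: s ∈ {4, 11} → 2.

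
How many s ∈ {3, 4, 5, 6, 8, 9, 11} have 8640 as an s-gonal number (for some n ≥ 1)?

s = 3: P(3, 130) = 8515 and P(3, 131) = 8646; 8640 is not s-gonal.
s = 4: P(4, 92) = 8464 and P(4, 93) = 8649; 8640 is not s-gonal.
s = 5: P(5, 76) = 8626 and P(5, 77) = 8855; 8640 is not s-gonal.
s = 6: P(6, 65) = 8385 and P(6, 66) = 8646; 8640 is not s-gonal.
s = 8: P(8, 54) = 8640. ✓
s = 9: P(9, 50) = 8625 and P(9, 51) = 8976; 8640 is not s-gonal.
s = 11: P(11, 44) = 8558 and P(11, 45) = 8955; 8640 is not s-gonal.
Hits: s ∈ {8} → 1.

1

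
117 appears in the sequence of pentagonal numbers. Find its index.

9

Set n(3n−1)/2 = 117, giving 3n² − n − 234 = 0.
So n = (1 + 53) / 6 = 54/6 = 9.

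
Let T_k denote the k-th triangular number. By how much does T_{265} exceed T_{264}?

265

Consecutive triangular numbers differ by n: T_{265} − T_{264} = 265.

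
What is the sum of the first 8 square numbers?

Σ_{i=1}^{8} i² = 8·9·17/6 = 204.

204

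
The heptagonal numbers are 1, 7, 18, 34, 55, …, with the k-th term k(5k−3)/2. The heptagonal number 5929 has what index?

49

Set n(5n−3)/2 = 5929, giving 5n² − 3n − 11858 = 0.
The discriminant is 9 + 40·5929 = 237169, and √237169 = 487.
So n = (3 + 487) / 10 = 490/10 = 49.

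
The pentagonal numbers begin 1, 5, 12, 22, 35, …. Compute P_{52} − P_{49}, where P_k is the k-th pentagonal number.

453

52·(3·52 − 1)/2 = 4030 and 49·(3·49 − 1)/2 = 3577.
Difference: 4030 − 3577 = 453.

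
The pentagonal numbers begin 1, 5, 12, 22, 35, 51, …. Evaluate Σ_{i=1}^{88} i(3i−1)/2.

Σ i(3i−1)/2 = (3Σi² − Σi) / 2 over i = 1..88.
Σi = 3916 and Σi² = 231044.
(3·231044 − 1·3916) / 2 = 689216/2 = 344608.

344608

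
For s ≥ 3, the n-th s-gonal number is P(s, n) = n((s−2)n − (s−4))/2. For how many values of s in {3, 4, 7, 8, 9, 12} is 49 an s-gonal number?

s = 3: P(3, 9) = 45 and P(3, 10) = 55; 49 is not s-gonal.
s = 4: P(4, 7) = 49. ✓
s = 7: P(7, 4) = 34 and P(7, 5) = 55; 49 is not s-gonal.
s = 8: P(8, 4) = 40 and P(8, 5) = 65; 49 is not s-gonal.
s = 9: P(9, 4) = 46 and P(9, 5) = 75; 49 is not s-gonal.
s = 12: P(12, 3) = 33 and P(12, 4) = 64; 49 is not s-gonal.
Hits: s ∈ {4} → 1.

1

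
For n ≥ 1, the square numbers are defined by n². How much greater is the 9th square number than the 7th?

9² = 81 and 7² = 49.
Difference: 81 − 49 = 32.

32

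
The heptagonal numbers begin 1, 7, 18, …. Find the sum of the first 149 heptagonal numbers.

2767675

Σ i(5i−3)/2 = (5Σi² − 3Σi) / 2 over i = 1..149.
Σi = 11175 and Σi² = 1113775.
(5·1113775 − 3·11175) / 2 = 5535350/2 = 2767675.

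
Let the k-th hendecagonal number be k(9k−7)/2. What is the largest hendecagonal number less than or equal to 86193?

Solve n(9n−7)/2 ≤ 86193 for integer n.
n = 138 gives 85215 ≤ 86193, while n = 139 gives 86458 > 86193; so the answer is 85215.

85215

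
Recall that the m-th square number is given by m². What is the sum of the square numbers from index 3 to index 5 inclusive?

Σ_{i=3}^{5} i² = 55 − 5 = 50.

50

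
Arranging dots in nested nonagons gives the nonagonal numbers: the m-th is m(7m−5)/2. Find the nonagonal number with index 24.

24·(7·24 − 5)/2 = 24·163/2 = 1956.

1956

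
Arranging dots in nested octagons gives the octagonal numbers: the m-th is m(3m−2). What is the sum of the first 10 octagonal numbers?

1045

Σ i(3i−2) = 3Σi² − 2Σi over i = 1..10.
Σi = 55 and Σi² = 385.
3·385 − 2·55 = 1045.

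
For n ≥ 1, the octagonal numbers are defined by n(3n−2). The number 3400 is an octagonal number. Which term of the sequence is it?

Set n(3n−2) = 3400, giving 3n² − 2n − 3400 = 0.
The discriminant is 4 + 12·3400 = 40804, and √40804 = 202.
So n = (2 + 202) / 6 = 204/6 = 34.
Check: 34·(3·34 − 2) = 3400. ✓

34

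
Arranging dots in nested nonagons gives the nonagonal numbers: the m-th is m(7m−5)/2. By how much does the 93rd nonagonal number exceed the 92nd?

645

Consecutive nonagonal numbers differ by 7n − 6: here 7·93 − 6 = 645.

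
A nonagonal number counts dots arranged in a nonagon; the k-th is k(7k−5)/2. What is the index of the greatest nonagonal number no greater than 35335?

100

Solve n(7n−5)/2 ≤ 35335 for integer n.
n = 100 gives 34750 ≤ 35335, while n = 101 gives 35451 > 35335; so the answer is index 100.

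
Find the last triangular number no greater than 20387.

Solve n(n+1)/2 ≤ 20387 for integer n.
n = 201 gives 20301 ≤ 20387, while n = 202 gives 20503 > 20387; so the answer is 20301.

20301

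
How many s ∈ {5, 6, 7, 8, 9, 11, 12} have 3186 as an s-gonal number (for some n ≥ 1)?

2

s = 5: P(5, 46) = 3151 and P(5, 47) = 3290; 3186 is not s-gonal.
s = 6: P(6, 40) = 3160 and P(6, 41) = 3321; 3186 is not s-gonal.
s = 7: P(7, 36) = 3186. ✓
s = 8: P(8, 32) = 3008 and P(8, 33) = 3201; 3186 is not s-gonal.
s = 9: P(9, 30) = 3075 and P(9, 31) = 3286; 3186 is not s-gonal.
s = 11: P(11, 27) = 3186. ✓
s = 12: P(12, 25) = 3025 and P(12, 26) = 3276; 3186 is not s-gonal.
Hits: s ∈ {7, 11} → 2.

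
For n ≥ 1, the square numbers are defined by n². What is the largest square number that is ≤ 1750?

Solve n² ≤ 1750 for integer n.
n = 41 gives 1681 ≤ 1750, while n = 42 gives 1764 > 1750; so the answer is 1681.

1681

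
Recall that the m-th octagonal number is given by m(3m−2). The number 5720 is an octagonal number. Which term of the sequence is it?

Set n(3n−2) = 5720, giving 3n² − 2n − 5720 = 0.
The discriminant is 4 + 12·5720 = 68644, and √68644 = 262.
So n = (2 + 262) / 6 = 264/6 = 44.

44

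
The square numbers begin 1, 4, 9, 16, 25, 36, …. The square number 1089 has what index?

We need n² = 1089, so n = √1089 = 33.

33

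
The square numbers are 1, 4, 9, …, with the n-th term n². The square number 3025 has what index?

We need n² = 3025, so n = √3025 = 55.

55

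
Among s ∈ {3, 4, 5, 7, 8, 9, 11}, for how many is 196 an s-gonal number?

s = 3: P(3, 19) = 190 and P(3, 20) = 210; 196 is not s-gonal.
s = 4: P(4, 14) = 196. ✓
s = 5: P(5, 11) = 176 and P(5, 12) = 210; 196 is not s-gonal.
s = 7: P(7, 9) = 189 and P(7, 10) = 235; 196 is not s-gonal.
s = 8: P(8, 8) = 176 and P(8, 9) = 225; 196 is not s-gonal.
s = 9: P(9, 7) = 154 and P(9, 8) = 204; 196 is not s-gonal.
s = 11: P(11, 7) = 196. ✓
Hits: s ∈ {4, 11} → 2.

2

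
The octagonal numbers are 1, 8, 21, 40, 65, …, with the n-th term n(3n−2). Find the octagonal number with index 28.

2296

The 28th octagonal number is n(3n−2) with n = 28.
28·(3·28 − 2) = 28·82 = 2296.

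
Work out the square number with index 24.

576

The 24th square number is n² with n = 24.
24² = 576.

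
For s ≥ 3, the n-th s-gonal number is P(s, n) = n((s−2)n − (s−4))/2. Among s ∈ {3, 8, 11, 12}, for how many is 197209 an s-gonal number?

1

s = 3: P(3, 627) = 196878 and P(3, 628) = 197506; 197209 is not s-gonal.
s = 8: P(8, 256) = 196096 and P(8, 257) = 197633; 197209 is not s-gonal.
s = 11: P(11, 209) = 195833 and P(11, 210) = 197715; 197209 is not s-gonal.
s = 12: P(12, 199) = 197209. ✓
Hits: s ∈ {12} → 1.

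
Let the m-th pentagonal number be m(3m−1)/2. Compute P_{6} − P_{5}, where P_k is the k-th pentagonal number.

16

Consecutive pentagonal numbers differ by 3n − 2: here 3·6 − 2 = 16.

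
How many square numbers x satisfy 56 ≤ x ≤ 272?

9

The n-th square number is n².
Smallest index with value ≥ 56: n = 8 (giving 64).
Largest index with value ≤ 272: n = 16 (giving 256).
Indices 8 through 16: 9 terms.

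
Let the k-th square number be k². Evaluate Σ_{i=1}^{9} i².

285

Σ_{i=1}^{9} i² = 9·10·19/6 = 285.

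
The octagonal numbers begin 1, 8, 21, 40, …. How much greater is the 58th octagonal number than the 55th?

1011

58·(3·58 − 2) = 9976 and 55·(3·55 − 2) = 8965.
Difference: 9976 − 8965 = 1011.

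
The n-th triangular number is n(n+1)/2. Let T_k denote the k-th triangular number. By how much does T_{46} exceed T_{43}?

46·47/2 = 1081 and 43·44/2 = 946.
Difference: 1081 − 946 = 135.

135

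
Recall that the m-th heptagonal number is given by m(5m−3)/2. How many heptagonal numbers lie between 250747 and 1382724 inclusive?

The n-th heptagonal number is n(5n−3)/2.
Smallest index with value ≥ 250747: n = 317 (giving 250747).
Largest index with value ≤ 1382724: n = 744 (giving 1382724).
Indices 317 through 744: 428 terms.

428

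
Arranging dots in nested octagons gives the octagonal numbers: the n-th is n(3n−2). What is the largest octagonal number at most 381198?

379496

Solve n(3n−2) ≤ 381198 for integer n.
n = 356 gives 379496 ≤ 381198, while n = 357 gives 381633 > 381198; so the answer is 379496.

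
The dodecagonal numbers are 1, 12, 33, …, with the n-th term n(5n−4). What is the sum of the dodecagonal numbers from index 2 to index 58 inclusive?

326800

Σ i(5i−4) = 5Σi² − 4Σi over i = 2..58.
Σi = 1711 − 1 = 1710 and Σi² = 66729 − 1 = 66728.
5·66728 − 4·1710 = 326800.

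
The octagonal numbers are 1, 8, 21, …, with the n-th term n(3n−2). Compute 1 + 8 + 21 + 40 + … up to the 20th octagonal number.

Σ i(3i−2) = 3Σi² − 2Σi over i = 1..20.
Σi = 210 and Σi² = 2870.
3·2870 − 2·210 = 8190.

8190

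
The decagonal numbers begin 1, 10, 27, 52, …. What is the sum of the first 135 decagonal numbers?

Σ i(4i−3) = 4Σi² − 3Σi over i = 1..135.
Σi = 9180 and Σi² = 829260.
4·829260 − 3·9180 = 3289500.

3289500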